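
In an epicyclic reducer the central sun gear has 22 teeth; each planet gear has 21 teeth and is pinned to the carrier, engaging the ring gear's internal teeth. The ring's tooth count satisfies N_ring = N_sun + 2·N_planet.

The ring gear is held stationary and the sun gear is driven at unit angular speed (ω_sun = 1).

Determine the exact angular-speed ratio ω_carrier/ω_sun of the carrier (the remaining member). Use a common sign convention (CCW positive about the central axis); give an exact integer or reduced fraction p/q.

11/43

N_ring = 22 + 2·21 = 64
22(ω_s−ω_c) = −64(ω_r−ω_c),  ω_r=0, ω_s=1
22(1−ω_c) = −64(0−ω_c)  ⇒  86ω_c = 22  ⇒  ω_c = 11/43
ω_c/ω_s = 11/43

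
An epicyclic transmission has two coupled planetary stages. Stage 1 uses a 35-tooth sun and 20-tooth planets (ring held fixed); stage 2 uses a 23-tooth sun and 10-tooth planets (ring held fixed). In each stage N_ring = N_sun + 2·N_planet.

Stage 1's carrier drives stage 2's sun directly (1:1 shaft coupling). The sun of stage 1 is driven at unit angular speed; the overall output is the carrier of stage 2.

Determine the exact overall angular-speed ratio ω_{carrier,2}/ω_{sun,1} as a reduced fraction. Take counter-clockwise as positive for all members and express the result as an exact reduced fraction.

161/1452

Stage 1: N_ring = 35 + 2·20 = 75
Stage 1: 35(ω_s−ω_c) = −75(ω_r−ω_c),  ω_r=0, ω_s=1
Stage 1: 35(1−ω_c) = −75(0−ω_c)  ⇒  110ω_c = 35  ⇒  ω_c = 7/22
  ⇒ ω_c¹/ω_s¹ = 7/22
Stage 2: N_ring = 23 + 2·10 = 43
Stage 2: 23(ω_s−ω_c) = −43(ω_r−ω_c),  ω_r=0, ω_s=1
Stage 2: 23(1−ω_c) = −43(0−ω_c)  ⇒  66ω_c = 23  ⇒  ω_c = 23/66
  ⇒ ω_c²/ω_s² = 23/66
Coupling ω_s² = ω_c¹ ⇒ overall = 7/22 × 23/66 = 161/1452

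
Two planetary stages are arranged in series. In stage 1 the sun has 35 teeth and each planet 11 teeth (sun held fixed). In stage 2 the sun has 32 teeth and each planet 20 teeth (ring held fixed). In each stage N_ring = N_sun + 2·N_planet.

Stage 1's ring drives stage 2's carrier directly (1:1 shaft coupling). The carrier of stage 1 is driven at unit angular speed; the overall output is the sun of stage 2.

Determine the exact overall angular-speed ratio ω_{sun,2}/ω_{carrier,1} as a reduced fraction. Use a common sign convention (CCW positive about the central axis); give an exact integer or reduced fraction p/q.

299/57

Stage 1: N_ring = 35 + 2·11 = 57
Stage 1: 35(ω_s−ω_c) = −57(ω_r−ω_c),  ω_s=0, ω_c=1
Stage 1: ω_r = 1 − (35/57)(0−1) = 92/57
  ⇒ ω_r¹/ω_c¹ = 92/57
Stage 2: N_ring = 32 + 2·20 = 72
Stage 2: 32(ω_s−ω_c) = −72(ω_r−ω_c),  ω_r=0, ω_c=1
Stage 2: ω_s = 1 − (72/32)(0−1) = 13/4
  ⇒ ω_s²/ω_c² = 13/4
Coupling ω_c² = ω_r¹ ⇒ overall = 92/57 × 13/4 = 299/57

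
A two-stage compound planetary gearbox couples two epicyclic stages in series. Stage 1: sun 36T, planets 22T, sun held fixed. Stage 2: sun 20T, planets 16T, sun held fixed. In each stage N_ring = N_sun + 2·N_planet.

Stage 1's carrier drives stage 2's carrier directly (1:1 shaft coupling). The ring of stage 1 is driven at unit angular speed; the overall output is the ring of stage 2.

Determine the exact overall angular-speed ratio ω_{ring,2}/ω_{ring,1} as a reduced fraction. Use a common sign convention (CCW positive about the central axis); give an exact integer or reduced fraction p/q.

Stage 1: N_ring = 36 + 2·22 = 80
Stage 1: 36(ω_s−ω_c) = −80(ω_r−ω_c),  ω_s=0, ω_r=1
Stage 1: 36(0−ω_c) = −80(1−ω_c)  ⇒  116ω_c = 80  ⇒  ω_c = 20/29
  ⇒ ω_c¹/ω_r¹ = 20/29
Stage 2: N_ring = 20 + 2·16 = 52
Stage 2: 20(ω_s−ω_c) = −52(ω_r−ω_c),  ω_s=0, ω_c=1
Stage 2: ω_r = 1 − (20/52)(0−1) = 18/13
  ⇒ ω_r²/ω_c² = 18/13
Coupling ω_c² = ω_c¹ ⇒ overall = 20/29 × 18/13 = 360/377

360/377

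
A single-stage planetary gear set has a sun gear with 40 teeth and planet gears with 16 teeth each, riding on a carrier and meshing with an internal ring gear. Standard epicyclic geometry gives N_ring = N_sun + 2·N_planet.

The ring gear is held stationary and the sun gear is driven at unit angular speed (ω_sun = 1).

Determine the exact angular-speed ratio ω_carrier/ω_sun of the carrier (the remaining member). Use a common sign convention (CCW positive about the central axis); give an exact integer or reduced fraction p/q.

5/14

N_ring = 40 + 2·16 = 72
40(ω_s−ω_c) = −72(ω_r−ω_c),  ω_r=0, ω_s=1
40(1−ω_c) = −72(0−ω_c)  ⇒  112ω_c = 40  ⇒  ω_c = 5/14
ω_c/ω_s = 5/14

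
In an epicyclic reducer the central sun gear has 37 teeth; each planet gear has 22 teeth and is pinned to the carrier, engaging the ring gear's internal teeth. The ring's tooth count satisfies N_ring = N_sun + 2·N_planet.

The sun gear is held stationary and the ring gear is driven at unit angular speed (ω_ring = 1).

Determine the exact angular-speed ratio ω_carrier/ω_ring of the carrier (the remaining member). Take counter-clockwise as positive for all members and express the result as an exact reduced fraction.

N_ring = 37 + 2·22 = 81
37(ω_s−ω_c) = −81(ω_r−ω_c),  ω_s=0, ω_r=1
37(0−ω_c) = −81(1−ω_c)  ⇒  118ω_c = 81  ⇒  ω_c = 81/118
ω_c/ω_r = 81/118

81/118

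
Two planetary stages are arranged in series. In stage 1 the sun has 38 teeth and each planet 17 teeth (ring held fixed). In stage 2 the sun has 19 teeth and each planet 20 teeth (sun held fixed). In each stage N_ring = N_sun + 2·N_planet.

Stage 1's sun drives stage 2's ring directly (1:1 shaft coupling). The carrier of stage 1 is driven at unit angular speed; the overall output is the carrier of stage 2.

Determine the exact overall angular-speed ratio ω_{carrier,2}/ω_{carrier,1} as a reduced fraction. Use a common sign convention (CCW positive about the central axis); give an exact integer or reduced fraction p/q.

Stage 1: N_ring = 38 + 2·17 = 72
Stage 1: 38(ω_s−ω_c) = −72(ω_r−ω_c),  ω_r=0, ω_c=1
Stage 1: ω_s = 1 − (72/38)(0−1) = 55/19
  ⇒ ω_s¹/ω_c¹ = 55/19
Stage 2: N_ring = 19 + 2·20 = 59
Stage 2: 19(ω_s−ω_c) = −59(ω_r−ω_c),  ω_s=0, ω_r=1
Stage 2: 19(0−ω_c) = −59(1−ω_c)  ⇒  78ω_c = 59  ⇒  ω_c = 59/78
  ⇒ ω_c²/ω_r² = 59/78
Coupling ω_r² = ω_s¹ ⇒ overall = 55/19 × 59/78 = 3245/1482

3245/1482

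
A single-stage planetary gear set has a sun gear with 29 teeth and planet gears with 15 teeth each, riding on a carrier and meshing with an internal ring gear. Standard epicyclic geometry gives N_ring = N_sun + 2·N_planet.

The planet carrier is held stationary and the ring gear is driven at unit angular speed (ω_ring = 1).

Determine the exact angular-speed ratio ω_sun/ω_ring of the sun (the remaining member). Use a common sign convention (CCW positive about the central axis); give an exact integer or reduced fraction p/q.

N_ring = 29 + 2·15 = 59
29(ω_s−ω_c) = −59(ω_r−ω_c),  ω_c=0, ω_r=1
ω_s = 0 − (59/29)(1−0) = -59/29
ω_s/ω_r = -59/29

-59/29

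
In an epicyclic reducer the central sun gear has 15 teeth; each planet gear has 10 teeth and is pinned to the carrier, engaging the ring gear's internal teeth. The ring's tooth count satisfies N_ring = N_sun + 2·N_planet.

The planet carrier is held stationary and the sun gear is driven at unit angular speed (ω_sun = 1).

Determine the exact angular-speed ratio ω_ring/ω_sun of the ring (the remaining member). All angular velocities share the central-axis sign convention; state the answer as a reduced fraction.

N_ring = 15 + 2·10 = 35
15(ω_s−ω_c) = −35(ω_r−ω_c),  ω_c=0, ω_s=1
ω_r = 0 − (15/35)(1−0) = -3/7
ω_r/ω_s = -3/7

-3/7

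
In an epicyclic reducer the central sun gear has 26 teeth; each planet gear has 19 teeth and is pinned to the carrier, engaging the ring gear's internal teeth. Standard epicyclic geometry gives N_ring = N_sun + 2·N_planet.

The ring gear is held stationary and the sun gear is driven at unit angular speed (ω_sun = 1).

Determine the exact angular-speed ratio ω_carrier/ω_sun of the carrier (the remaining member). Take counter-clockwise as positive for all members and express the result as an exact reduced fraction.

13/45

N_ring = 26 + 2·19 = 64
26(ω_s−ω_c) = −64(ω_r−ω_c),  ω_r=0, ω_s=1
26(1−ω_c) = −64(0−ω_c)  ⇒  90ω_c = 26  ⇒  ω_c = 13/45
ω_c/ω_s = 13/45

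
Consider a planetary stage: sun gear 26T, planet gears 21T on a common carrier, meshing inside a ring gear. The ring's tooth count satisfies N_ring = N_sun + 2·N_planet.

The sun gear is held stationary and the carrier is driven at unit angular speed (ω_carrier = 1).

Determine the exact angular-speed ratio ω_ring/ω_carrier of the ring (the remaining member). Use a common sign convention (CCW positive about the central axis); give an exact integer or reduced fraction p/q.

N_ring = 26 + 2·21 = 68
26(ω_s−ω_c) = −68(ω_r−ω_c),  ω_s=0, ω_c=1
ω_r = 1 − (26/68)(0−1) = 47/34
ω_r/ω_c = 47/34

47/34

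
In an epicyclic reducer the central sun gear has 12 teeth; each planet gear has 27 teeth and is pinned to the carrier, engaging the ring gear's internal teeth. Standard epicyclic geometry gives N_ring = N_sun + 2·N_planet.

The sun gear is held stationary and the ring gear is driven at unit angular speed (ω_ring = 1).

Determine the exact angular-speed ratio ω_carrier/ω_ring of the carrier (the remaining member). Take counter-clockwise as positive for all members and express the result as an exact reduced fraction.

11/13

N_ring = 12 + 2·27 = 66
12(ω_s−ω_c) = −66(ω_r−ω_c),  ω_s=0, ω_r=1
12(0−ω_c) = −66(1−ω_c)  ⇒  78ω_c = 66  ⇒  ω_c = 11/13
ω_c/ω_r = 11/13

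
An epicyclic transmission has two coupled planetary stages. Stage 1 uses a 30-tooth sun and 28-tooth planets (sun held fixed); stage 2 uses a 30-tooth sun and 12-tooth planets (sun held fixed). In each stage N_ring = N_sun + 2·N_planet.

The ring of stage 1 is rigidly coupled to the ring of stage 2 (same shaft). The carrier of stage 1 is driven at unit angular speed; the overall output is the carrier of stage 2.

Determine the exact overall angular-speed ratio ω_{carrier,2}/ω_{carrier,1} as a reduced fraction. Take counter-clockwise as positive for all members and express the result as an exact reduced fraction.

Stage 1: N_ring = 30 + 2·28 = 86
Stage 1: 30(ω_s−ω_c) = −86(ω_r−ω_c),  ω_s=0, ω_c=1
Stage 1: ω_r = 1 − (30/86)(0−1) = 58/43
  ⇒ ω_r¹/ω_c¹ = 58/43
Stage 2: N_ring = 30 + 2·12 = 54
Stage 2: 30(ω_s−ω_c) = −54(ω_r−ω_c),  ω_s=0, ω_r=1
Stage 2: 30(0−ω_c) = −54(1−ω_c)  ⇒  84ω_c = 54  ⇒  ω_c = 9/14
  ⇒ ω_c²/ω_r² = 9/14
Coupling ω_r² = ω_r¹ ⇒ overall = 58/43 × 9/14 = 261/301

261/301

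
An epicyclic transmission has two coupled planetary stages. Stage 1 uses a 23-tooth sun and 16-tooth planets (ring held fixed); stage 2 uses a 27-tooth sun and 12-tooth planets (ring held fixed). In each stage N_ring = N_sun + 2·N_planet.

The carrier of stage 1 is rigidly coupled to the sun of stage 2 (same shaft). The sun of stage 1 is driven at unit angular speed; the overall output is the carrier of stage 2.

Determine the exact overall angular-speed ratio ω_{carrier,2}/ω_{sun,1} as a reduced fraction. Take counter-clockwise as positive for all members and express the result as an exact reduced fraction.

Stage 1: N_ring = 23 + 2·16 = 55
Stage 1: 23(ω_s−ω_c) = −55(ω_r−ω_c),  ω_r=0, ω_s=1
Stage 1: 23(1−ω_c) = −55(0−ω_c)  ⇒  78ω_c = 23  ⇒  ω_c = 23/78
  ⇒ ω_c¹/ω_s¹ = 23/78
Stage 2: N_ring = 27 + 2·12 = 51
Stage 2: 27(ω_s−ω_c) = −51(ω_r−ω_c),  ω_r=0, ω_s=1
Stage 2: 27(1−ω_c) = −51(0−ω_c)  ⇒  78ω_c = 27  ⇒  ω_c = 9/26
  ⇒ ω_c²/ω_s² = 9/26
Coupling ω_s² = ω_c¹ ⇒ overall = 23/78 × 9/26 = 69/676

69/676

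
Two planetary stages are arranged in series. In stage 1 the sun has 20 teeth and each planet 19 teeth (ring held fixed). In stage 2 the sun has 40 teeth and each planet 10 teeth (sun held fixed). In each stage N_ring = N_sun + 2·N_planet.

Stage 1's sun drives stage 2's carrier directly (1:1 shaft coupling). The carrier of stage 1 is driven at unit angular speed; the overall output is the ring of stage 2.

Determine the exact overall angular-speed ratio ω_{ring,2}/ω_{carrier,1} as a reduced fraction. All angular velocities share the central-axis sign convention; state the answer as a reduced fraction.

13/2

Stage 1: N_ring = 20 + 2·19 = 58
Stage 1: 20(ω_s−ω_c) = −58(ω_r−ω_c),  ω_r=0, ω_c=1
Stage 1: ω_s = 1 − (58/20)(0−1) = 39/10
  ⇒ ω_s¹/ω_c¹ = 39/10
Stage 2: N_ring = 40 + 2·10 = 60
Stage 2: 40(ω_s−ω_c) = −60(ω_r−ω_c),  ω_s=0, ω_c=1
Stage 2: ω_r = 1 − (40/60)(0−1) = 5/3
  ⇒ ω_r²/ω_c² = 5/3
Coupling ω_c² = ω_s¹ ⇒ overall = 39/10 × 5/3 = 13/2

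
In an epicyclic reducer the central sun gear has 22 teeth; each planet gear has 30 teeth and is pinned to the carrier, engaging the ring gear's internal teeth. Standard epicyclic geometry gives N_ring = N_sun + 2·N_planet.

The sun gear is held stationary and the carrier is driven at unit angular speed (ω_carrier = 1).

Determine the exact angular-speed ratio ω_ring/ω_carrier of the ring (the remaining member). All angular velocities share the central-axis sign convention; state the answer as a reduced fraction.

N_ring = 22 + 2·30 = 82
22(ω_s−ω_c) = −82(ω_r−ω_c),  ω_s=0, ω_c=1
ω_r = 1 − (22/82)(0−1) = 52/41
ω_r/ω_c = 52/41

52/41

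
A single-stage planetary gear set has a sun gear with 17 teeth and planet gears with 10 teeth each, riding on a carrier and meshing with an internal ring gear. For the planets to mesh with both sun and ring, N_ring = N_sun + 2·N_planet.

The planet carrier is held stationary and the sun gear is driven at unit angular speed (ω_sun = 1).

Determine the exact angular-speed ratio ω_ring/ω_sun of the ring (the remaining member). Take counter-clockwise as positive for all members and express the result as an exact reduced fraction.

-17/37

N_ring = 17 + 2·10 = 37
17(ω_s−ω_c) = −37(ω_r−ω_c),  ω_c=0, ω_s=1
ω_r = 0 − (17/37)(1−0) = -17/37
ω_r/ω_s = -17/37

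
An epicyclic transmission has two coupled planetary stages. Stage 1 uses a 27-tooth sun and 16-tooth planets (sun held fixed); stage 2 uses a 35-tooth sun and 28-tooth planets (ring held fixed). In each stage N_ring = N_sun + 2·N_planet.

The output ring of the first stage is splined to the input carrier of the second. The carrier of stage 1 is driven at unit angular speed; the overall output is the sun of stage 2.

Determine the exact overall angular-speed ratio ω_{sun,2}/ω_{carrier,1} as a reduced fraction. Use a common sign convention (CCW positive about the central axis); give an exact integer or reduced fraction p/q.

Stage 1: N_ring = 27 + 2·16 = 59
Stage 1: 27(ω_s−ω_c) = −59(ω_r−ω_c),  ω_s=0, ω_c=1
Stage 1: ω_r = 1 − (27/59)(0−1) = 86/59
  ⇒ ω_r¹/ω_c¹ = 86/59
Stage 2: N_ring = 35 + 2·28 = 91
Stage 2: 35(ω_s−ω_c) = −91(ω_r−ω_c),  ω_r=0, ω_c=1
Stage 2: ω_s = 1 − (91/35)(0−1) = 18/5
  ⇒ ω_s²/ω_c² = 18/5
Coupling ω_c² = ω_r¹ ⇒ overall = 86/59 × 18/5 = 1548/295

1548/295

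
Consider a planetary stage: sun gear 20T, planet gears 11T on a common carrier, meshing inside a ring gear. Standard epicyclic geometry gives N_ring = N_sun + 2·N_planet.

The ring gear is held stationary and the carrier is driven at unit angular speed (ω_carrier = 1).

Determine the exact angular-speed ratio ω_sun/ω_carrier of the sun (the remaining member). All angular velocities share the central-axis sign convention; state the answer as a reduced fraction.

31/10

N_ring = 20 + 2·11 = 42
20(ω_s−ω_c) = −42(ω_r−ω_c),  ω_r=0, ω_c=1
ω_s = 1 − (42/20)(0−1) = 31/10
ω_s/ω_c = 31/10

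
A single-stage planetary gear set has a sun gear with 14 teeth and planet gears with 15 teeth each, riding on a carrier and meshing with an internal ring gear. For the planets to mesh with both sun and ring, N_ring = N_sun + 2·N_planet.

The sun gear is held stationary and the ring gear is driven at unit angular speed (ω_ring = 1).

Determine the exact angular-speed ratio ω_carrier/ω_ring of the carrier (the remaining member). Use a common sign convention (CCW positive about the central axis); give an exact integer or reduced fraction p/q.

22/29

N_ring = 14 + 2·15 = 44
14(ω_s−ω_c) = −44(ω_r−ω_c),  ω_s=0, ω_r=1
14(0−ω_c) = −44(1−ω_c)  ⇒  58ω_c = 44  ⇒  ω_c = 22/29
ω_c/ω_r = 22/29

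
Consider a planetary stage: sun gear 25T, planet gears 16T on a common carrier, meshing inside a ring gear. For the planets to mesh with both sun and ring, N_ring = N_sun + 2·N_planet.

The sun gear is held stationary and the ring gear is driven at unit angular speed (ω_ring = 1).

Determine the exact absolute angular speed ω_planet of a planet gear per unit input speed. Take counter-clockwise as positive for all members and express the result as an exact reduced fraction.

57/32

N_ring = 25 + 2·16 = 57
25(ω_s−ω_c) = −57(ω_r−ω_c),  ω_s=0, ω_r=1
25(0−ω_c) = −57(1−ω_c)  ⇒  82ω_c = 57  ⇒  ω_c = 57/82
sun–planet: 25·(0−57/82) = −16·(ω_p−ω_c)  ⇒  ω_p−ω_c = −(25/16)·(-57/82) = 1425/1312
ω_p = 57/82 + 1425/1312 = 57/32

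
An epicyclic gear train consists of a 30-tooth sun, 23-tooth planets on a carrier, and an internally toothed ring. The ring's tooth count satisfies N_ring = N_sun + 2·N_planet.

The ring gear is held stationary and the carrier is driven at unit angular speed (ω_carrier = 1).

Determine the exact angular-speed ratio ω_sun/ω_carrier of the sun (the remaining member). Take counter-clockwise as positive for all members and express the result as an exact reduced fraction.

N_ring = 30 + 2·23 = 76
30(ω_s−ω_c) = −76(ω_r−ω_c),  ω_r=0, ω_c=1
ω_s = 1 − (76/30)(0−1) = 53/15
ω_s/ω_c = 53/15

53/15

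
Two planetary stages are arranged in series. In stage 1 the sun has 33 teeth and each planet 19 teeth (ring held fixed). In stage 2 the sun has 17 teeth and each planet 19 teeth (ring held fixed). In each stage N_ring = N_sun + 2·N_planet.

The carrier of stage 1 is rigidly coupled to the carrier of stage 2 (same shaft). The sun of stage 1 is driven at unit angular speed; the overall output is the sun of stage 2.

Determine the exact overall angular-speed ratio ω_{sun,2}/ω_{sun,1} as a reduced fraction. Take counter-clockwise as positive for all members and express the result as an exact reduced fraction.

297/221

Stage 1: N_ring = 33 + 2·19 = 71
Stage 1: 33(ω_s−ω_c) = −71(ω_r−ω_c),  ω_r=0, ω_s=1
Stage 1: 33(1−ω_c) = −71(0−ω_c)  ⇒  104ω_c = 33  ⇒  ω_c = 33/104
  ⇒ ω_c¹/ω_s¹ = 33/104
Stage 2: N_ring = 17 + 2·19 = 55
Stage 2: 17(ω_s−ω_c) = −55(ω_r−ω_c),  ω_r=0, ω_c=1
Stage 2: ω_s = 1 − (55/17)(0−1) = 72/17
  ⇒ ω_s²/ω_c² = 72/17
Coupling ω_c² = ω_c¹ ⇒ overall = 33/104 × 72/17 = 297/221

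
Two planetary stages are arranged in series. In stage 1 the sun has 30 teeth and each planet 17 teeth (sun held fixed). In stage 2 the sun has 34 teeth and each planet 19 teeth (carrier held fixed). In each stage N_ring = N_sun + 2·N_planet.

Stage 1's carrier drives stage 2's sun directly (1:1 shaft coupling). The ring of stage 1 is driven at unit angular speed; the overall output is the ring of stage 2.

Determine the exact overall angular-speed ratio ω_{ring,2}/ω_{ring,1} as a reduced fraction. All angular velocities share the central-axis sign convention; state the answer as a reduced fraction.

Stage 1: N_ring = 30 + 2·17 = 64
Stage 1: 30(ω_s−ω_c) = −64(ω_r−ω_c),  ω_s=0, ω_r=1
Stage 1: 30(0−ω_c) = −64(1−ω_c)  ⇒  94ω_c = 64  ⇒  ω_c = 32/47
  ⇒ ω_c¹/ω_r¹ = 32/47
Stage 2: N_ring = 34 + 2·19 = 72
Stage 2: 34(ω_s−ω_c) = −72(ω_r−ω_c),  ω_c=0, ω_s=1
Stage 2: ω_r = 0 − (34/72)(1−0) = -17/36
  ⇒ ω_r²/ω_s² = -17/36
Coupling ω_s² = ω_c¹ ⇒ overall = 32/47 × -17/36 = -136/423

-136/423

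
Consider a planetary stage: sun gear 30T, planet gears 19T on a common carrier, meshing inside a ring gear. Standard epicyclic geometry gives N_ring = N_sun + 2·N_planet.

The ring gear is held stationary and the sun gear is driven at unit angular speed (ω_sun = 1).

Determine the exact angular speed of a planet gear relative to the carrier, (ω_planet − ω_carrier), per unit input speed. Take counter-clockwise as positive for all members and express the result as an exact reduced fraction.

N_ring = 30 + 2·19 = 68
30(ω_s−ω_c) = −68(ω_r−ω_c),  ω_r=0, ω_s=1
30(1−ω_c) = −68(0−ω_c)  ⇒  98ω_c = 30  ⇒  ω_c = 15/49
sun–planet: 30·(1−15/49) = −19·(ω_p−ω_c)  ⇒  ω_p−ω_c = −(30/19)·(34/49) = -1020/931

-1020/931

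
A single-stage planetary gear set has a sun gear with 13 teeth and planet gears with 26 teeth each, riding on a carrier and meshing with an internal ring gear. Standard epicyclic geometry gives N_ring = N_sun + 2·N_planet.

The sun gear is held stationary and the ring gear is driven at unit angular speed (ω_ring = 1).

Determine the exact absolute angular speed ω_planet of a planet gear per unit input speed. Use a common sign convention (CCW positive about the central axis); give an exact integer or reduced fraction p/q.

5/4

N_ring = 13 + 2·26 = 65
13(ω_s−ω_c) = −65(ω_r−ω_c),  ω_s=0, ω_r=1
13(0−ω_c) = −65(1−ω_c)  ⇒  78ω_c = 65  ⇒  ω_c = 5/6
sun–planet: 13·(0−5/6) = −26·(ω_p−ω_c)  ⇒  ω_p−ω_c = −(13/26)·(-5/6) = 5/12
ω_p = 5/6 + 5/12 = 5/4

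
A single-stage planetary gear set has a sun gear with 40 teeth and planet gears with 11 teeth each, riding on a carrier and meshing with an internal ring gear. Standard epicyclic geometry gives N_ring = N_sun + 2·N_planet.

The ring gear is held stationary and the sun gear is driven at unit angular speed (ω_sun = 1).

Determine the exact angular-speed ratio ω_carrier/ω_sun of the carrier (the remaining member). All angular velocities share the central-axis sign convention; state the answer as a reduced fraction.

N_ring = 40 + 2·11 = 62
40(ω_s−ω_c) = −62(ω_r−ω_c),  ω_r=0, ω_s=1
40(1−ω_c) = −62(0−ω_c)  ⇒  102ω_c = 40  ⇒  ω_c = 20/51
ω_c/ω_s = 20/51

20/51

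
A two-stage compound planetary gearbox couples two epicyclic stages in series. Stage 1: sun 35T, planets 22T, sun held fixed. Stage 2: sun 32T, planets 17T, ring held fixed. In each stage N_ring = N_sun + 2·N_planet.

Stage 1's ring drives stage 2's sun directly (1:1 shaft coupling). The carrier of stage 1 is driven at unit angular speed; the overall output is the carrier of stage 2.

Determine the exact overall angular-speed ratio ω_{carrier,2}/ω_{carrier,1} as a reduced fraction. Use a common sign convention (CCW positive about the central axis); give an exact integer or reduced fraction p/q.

Stage 1: N_ring = 35 + 2·22 = 79
Stage 1: 35(ω_s−ω_c) = −79(ω_r−ω_c),  ω_s=0, ω_c=1
Stage 1: ω_r = 1 − (35/79)(0−1) = 114/79
  ⇒ ω_r¹/ω_c¹ = 114/79
Stage 2: N_ring = 32 + 2·17 = 66
Stage 2: 32(ω_s−ω_c) = −66(ω_r−ω_c),  ω_r=0, ω_s=1
Stage 2: 32(1−ω_c) = −66(0−ω_c)  ⇒  98ω_c = 32  ⇒  ω_c = 16/49
  ⇒ ω_c²/ω_s² = 16/49
Coupling ω_s² = ω_r¹ ⇒ overall = 114/79 × 16/49 = 1824/3871

1824/3871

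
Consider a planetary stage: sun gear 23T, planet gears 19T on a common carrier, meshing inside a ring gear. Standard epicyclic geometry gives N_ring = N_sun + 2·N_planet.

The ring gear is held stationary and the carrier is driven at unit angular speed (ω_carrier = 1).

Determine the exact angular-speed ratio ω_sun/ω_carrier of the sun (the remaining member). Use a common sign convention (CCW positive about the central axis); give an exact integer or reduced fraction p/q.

84/23

N_ring = 23 + 2·19 = 61
23(ω_s−ω_c) = −61(ω_r−ω_c),  ω_r=0, ω_c=1
ω_s = 1 − (61/23)(0−1) = 84/23
ω_s/ω_c = 84/23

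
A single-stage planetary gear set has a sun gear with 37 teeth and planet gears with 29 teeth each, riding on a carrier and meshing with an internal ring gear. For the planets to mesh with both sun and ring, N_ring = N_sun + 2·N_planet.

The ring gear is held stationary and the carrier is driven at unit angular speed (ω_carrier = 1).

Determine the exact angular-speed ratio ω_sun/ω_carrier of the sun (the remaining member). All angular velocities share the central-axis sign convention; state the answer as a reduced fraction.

N_ring = 37 + 2·29 = 95
37(ω_s−ω_c) = −95(ω_r−ω_c),  ω_r=0, ω_c=1
ω_s = 1 − (95/37)(0−1) = 132/37
ω_s/ω_c = 132/37

132/37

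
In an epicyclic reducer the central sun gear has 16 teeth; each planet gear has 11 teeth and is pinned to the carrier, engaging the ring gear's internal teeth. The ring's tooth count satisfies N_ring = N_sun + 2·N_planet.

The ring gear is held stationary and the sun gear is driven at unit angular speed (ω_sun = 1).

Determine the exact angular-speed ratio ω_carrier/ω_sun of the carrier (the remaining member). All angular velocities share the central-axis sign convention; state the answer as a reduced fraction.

8/27

N_ring = 16 + 2·11 = 38
16(ω_s−ω_c) = −38(ω_r−ω_c),  ω_r=0, ω_s=1
16(1−ω_c) = −38(0−ω_c)  ⇒  54ω_c = 16  ⇒  ω_c = 8/27
ω_c/ω_s = 8/27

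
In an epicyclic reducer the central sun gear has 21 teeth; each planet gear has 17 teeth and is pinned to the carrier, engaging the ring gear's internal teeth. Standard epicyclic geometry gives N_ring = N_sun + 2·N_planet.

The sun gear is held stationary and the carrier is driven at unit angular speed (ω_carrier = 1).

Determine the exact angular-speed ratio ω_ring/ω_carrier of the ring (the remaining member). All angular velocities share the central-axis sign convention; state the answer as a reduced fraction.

N_ring = 21 + 2·17 = 55
21(ω_s−ω_c) = −55(ω_r−ω_c),  ω_s=0, ω_c=1
ω_r = 1 − (21/55)(0−1) = 76/55
ω_r/ω_c = 76/55

76/55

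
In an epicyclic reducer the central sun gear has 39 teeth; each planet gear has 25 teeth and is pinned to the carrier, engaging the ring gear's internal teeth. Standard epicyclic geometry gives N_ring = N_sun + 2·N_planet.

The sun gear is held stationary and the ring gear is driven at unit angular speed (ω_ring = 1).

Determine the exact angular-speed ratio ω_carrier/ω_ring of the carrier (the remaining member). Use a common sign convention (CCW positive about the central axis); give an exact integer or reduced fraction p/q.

N_ring = 39 + 2·25 = 89
39(ω_s−ω_c) = −89(ω_r−ω_c),  ω_s=0, ω_r=1
39(0−ω_c) = −89(1−ω_c)  ⇒  128ω_c = 89  ⇒  ω_c = 89/128
ω_c/ω_r = 89/128

89/128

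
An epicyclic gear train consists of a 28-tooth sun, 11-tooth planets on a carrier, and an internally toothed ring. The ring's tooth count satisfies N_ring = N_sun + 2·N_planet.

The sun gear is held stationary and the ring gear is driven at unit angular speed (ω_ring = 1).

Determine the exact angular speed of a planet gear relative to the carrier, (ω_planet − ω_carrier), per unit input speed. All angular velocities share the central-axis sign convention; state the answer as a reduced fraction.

N_ring = 28 + 2·11 = 50
28(ω_s−ω_c) = −50(ω_r−ω_c),  ω_s=0, ω_r=1
28(0−ω_c) = −50(1−ω_c)  ⇒  78ω_c = 50  ⇒  ω_c = 25/39
sun–planet: 28·(0−25/39) = −11·(ω_p−ω_c)  ⇒  ω_p−ω_c = −(28/11)·(-25/39) = 700/429

700/429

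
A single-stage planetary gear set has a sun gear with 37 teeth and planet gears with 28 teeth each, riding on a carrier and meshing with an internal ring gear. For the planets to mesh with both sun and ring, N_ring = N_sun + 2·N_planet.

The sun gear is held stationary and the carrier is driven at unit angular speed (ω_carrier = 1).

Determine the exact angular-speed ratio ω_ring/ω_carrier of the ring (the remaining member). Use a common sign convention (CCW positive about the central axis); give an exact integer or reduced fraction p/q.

130/93

N_ring = 37 + 2·28 = 93
37(ω_s−ω_c) = −93(ω_r−ω_c),  ω_s=0, ω_c=1
ω_r = 1 − (37/93)(0−1) = 130/93
ω_r/ω_c = 130/93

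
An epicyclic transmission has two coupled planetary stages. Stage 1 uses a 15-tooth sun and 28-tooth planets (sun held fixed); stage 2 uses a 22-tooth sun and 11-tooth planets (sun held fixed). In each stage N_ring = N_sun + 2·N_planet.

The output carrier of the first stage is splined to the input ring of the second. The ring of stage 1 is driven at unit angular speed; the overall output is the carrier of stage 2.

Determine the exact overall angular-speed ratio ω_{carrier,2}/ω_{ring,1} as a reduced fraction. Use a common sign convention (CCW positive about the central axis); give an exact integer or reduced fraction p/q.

71/129

Stage 1: N_ring = 15 + 2·28 = 71
Stage 1: 15(ω_s−ω_c) = −71(ω_r−ω_c),  ω_s=0, ω_r=1
Stage 1: 15(0−ω_c) = −71(1−ω_c)  ⇒  86ω_c = 71  ⇒  ω_c = 71/86
  ⇒ ω_c¹/ω_r¹ = 71/86
Stage 2: N_ring = 22 + 2·11 = 44
Stage 2: 22(ω_s−ω_c) = −44(ω_r−ω_c),  ω_s=0, ω_r=1
Stage 2: 22(0−ω_c) = −44(1−ω_c)  ⇒  66ω_c = 44  ⇒  ω_c = 2/3
  ⇒ ω_c²/ω_r² = 2/3
Coupling ω_r² = ω_c¹ ⇒ overall = 71/86 × 2/3 = 71/129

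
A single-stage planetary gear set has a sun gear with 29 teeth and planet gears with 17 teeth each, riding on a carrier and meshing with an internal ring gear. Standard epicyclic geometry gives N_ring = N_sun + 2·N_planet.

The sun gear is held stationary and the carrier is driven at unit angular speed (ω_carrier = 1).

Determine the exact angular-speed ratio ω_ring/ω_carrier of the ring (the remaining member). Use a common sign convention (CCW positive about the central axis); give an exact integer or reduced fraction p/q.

N_ring = 29 + 2·17 = 63
29(ω_s−ω_c) = −63(ω_r−ω_c),  ω_s=0, ω_c=1
ω_r = 1 − (29/63)(0−1) = 92/63
ω_r/ω_c = 92/63

92/63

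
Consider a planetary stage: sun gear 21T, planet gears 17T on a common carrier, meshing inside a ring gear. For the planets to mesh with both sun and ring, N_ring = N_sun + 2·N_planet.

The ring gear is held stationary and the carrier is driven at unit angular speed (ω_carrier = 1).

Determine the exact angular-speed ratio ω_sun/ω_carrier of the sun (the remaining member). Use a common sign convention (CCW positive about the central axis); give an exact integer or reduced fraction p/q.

N_ring = 21 + 2·17 = 55
21(ω_s−ω_c) = −55(ω_r−ω_c),  ω_r=0, ω_c=1
ω_s = 1 − (55/21)(0−1) = 76/21
ω_s/ω_c = 76/21

76/21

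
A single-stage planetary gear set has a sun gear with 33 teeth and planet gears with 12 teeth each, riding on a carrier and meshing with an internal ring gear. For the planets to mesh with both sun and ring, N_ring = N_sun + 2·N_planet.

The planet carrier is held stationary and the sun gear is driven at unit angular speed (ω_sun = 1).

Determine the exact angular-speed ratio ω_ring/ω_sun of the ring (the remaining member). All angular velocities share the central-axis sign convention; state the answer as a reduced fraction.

-11/19

N_ring = 33 + 2·12 = 57
33(ω_s−ω_c) = −57(ω_r−ω_c),  ω_c=0, ω_s=1
ω_r = 0 − (33/57)(1−0) = -11/19
ω_r/ω_s = -11/19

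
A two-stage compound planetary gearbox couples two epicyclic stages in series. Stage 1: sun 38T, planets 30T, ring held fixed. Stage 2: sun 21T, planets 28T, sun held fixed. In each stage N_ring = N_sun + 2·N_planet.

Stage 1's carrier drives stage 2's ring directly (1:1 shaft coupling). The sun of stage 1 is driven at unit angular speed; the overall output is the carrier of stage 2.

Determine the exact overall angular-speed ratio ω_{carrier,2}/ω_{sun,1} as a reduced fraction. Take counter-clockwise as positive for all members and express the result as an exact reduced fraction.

209/952

Stage 1: N_ring = 38 + 2·30 = 98
Stage 1: 38(ω_s−ω_c) = −98(ω_r−ω_c),  ω_r=0, ω_s=1
Stage 1: 38(1−ω_c) = −98(0−ω_c)  ⇒  136ω_c = 38  ⇒  ω_c = 19/68
  ⇒ ω_c¹/ω_s¹ = 19/68
Stage 2: N_ring = 21 + 2·28 = 77
Stage 2: 21(ω_s−ω_c) = −77(ω_r−ω_c),  ω_s=0, ω_r=1
Stage 2: 21(0−ω_c) = −77(1−ω_c)  ⇒  98ω_c = 77  ⇒  ω_c = 11/14
  ⇒ ω_c²/ω_r² = 11/14
Coupling ω_r² = ω_c¹ ⇒ overall = 19/68 × 11/14 = 209/952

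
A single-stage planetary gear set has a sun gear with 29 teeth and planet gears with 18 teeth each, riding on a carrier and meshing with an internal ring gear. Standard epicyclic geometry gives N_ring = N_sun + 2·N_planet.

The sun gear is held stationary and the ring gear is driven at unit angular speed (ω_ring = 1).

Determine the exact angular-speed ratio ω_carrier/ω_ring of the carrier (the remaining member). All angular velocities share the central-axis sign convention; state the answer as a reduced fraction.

65/94

N_ring = 29 + 2·18 = 65
29(ω_s−ω_c) = −65(ω_r−ω_c),  ω_s=0, ω_r=1
29(0−ω_c) = −65(1−ω_c)  ⇒  94ω_c = 65  ⇒  ω_c = 65/94
ω_c/ω_r = 65/94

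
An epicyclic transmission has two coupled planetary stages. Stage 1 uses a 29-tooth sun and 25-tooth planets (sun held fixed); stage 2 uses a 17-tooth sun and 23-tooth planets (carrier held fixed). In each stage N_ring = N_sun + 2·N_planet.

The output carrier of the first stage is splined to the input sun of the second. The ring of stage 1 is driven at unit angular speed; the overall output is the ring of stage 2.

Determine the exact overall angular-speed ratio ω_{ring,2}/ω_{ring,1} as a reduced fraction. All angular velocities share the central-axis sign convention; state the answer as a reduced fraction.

-1343/6804

Stage 1: N_ring = 29 + 2·25 = 79
Stage 1: 29(ω_s−ω_c) = −79(ω_r−ω_c),  ω_s=0, ω_r=1
Stage 1: 29(0−ω_c) = −79(1−ω_c)  ⇒  108ω_c = 79  ⇒  ω_c = 79/108
  ⇒ ω_c¹/ω_r¹ = 79/108
Stage 2: N_ring = 17 + 2·23 = 63
Stage 2: 17(ω_s−ω_c) = −63(ω_r−ω_c),  ω_c=0, ω_s=1
Stage 2: ω_r = 0 − (17/63)(1−0) = -17/63
  ⇒ ω_r²/ω_s² = -17/63
Coupling ω_s² = ω_c¹ ⇒ overall = 79/108 × -17/63 = -1343/6804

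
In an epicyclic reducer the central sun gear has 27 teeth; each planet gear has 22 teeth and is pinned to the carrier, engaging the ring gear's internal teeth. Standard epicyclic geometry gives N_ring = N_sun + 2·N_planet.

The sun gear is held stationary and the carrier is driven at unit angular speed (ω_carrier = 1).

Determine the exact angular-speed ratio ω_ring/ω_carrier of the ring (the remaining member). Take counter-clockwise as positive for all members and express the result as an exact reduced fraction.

N_ring = 27 + 2·22 = 71
27(ω_s−ω_c) = −71(ω_r−ω_c),  ω_s=0, ω_c=1
ω_r = 1 − (27/71)(0−1) = 98/71
ω_r/ω_c = 98/71

98/71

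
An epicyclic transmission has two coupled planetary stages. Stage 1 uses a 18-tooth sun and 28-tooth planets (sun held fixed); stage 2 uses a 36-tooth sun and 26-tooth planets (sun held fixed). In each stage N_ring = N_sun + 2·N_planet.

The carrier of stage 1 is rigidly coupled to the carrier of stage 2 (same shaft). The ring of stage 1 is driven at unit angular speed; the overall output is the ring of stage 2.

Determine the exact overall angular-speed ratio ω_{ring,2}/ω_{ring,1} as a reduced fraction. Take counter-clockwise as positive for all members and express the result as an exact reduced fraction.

1147/1012

Stage 1: N_ring = 18 + 2·28 = 74
Stage 1: 18(ω_s−ω_c) = −74(ω_r−ω_c),  ω_s=0, ω_r=1
Stage 1: 18(0−ω_c) = −74(1−ω_c)  ⇒  92ω_c = 74  ⇒  ω_c = 37/46
  ⇒ ω_c¹/ω_r¹ = 37/46
Stage 2: N_ring = 36 + 2·26 = 88
Stage 2: 36(ω_s−ω_c) = −88(ω_r−ω_c),  ω_s=0, ω_c=1
Stage 2: ω_r = 1 − (36/88)(0−1) = 31/22
  ⇒ ω_r²/ω_c² = 31/22
Coupling ω_c² = ω_c¹ ⇒ overall = 37/46 × 31/22 = 1147/1012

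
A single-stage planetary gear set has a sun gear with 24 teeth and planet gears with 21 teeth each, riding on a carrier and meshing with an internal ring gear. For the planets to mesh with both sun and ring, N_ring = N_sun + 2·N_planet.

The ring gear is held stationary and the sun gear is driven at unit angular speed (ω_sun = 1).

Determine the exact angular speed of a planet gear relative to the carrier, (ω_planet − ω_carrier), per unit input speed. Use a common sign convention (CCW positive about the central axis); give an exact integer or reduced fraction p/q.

-88/105

N_ring = 24 + 2·21 = 66
24(ω_s−ω_c) = −66(ω_r−ω_c),  ω_r=0, ω_s=1
24(1−ω_c) = −66(0−ω_c)  ⇒  90ω_c = 24  ⇒  ω_c = 4/15
sun–planet: 24·(1−4/15) = −21·(ω_p−ω_c)  ⇒  ω_p−ω_c = −(24/21)·(11/15) = -88/105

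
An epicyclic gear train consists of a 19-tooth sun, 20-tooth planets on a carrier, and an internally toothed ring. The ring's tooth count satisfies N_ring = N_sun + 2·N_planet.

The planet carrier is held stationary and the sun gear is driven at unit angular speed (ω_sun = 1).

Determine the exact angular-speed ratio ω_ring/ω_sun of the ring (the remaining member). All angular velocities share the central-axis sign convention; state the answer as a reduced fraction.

N_ring = 19 + 2·20 = 59
19(ω_s−ω_c) = −59(ω_r−ω_c),  ω_c=0, ω_s=1
ω_r = 0 − (19/59)(1−0) = -19/59
ω_r/ω_s = -19/59

-19/59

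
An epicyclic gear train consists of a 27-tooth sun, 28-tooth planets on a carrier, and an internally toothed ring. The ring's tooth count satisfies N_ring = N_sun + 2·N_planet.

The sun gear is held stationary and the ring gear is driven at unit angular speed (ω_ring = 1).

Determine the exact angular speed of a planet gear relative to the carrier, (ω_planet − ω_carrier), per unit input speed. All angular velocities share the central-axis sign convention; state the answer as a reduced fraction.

N_ring = 27 + 2·28 = 83
27(ω_s−ω_c) = −83(ω_r−ω_c),  ω_s=0, ω_r=1
27(0−ω_c) = −83(1−ω_c)  ⇒  110ω_c = 83  ⇒  ω_c = 83/110
sun–planet: 27·(0−83/110) = −28·(ω_p−ω_c)  ⇒  ω_p−ω_c = −(27/28)·(-83/110) = 2241/3080

2241/3080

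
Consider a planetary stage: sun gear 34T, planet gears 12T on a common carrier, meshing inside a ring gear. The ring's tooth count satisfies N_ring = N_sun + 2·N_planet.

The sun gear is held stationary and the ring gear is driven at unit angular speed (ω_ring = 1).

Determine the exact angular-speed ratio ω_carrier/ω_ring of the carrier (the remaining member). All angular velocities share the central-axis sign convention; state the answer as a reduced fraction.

N_ring = 34 + 2·12 = 58
34(ω_s−ω_c) = −58(ω_r−ω_c),  ω_s=0, ω_r=1
34(0−ω_c) = −58(1−ω_c)  ⇒  92ω_c = 58  ⇒  ω_c = 29/46
ω_c/ω_r = 29/46

29/46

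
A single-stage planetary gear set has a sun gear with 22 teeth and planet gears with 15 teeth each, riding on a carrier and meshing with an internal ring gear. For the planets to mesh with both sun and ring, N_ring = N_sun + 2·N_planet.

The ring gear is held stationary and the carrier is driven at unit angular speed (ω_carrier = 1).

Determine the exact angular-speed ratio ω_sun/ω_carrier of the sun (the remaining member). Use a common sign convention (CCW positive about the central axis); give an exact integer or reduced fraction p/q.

37/11

N_ring = 22 + 2·15 = 52
22(ω_s−ω_c) = −52(ω_r−ω_c),  ω_r=0, ω_c=1
ω_s = 1 − (52/22)(0−1) = 37/11
ω_s/ω_c = 37/11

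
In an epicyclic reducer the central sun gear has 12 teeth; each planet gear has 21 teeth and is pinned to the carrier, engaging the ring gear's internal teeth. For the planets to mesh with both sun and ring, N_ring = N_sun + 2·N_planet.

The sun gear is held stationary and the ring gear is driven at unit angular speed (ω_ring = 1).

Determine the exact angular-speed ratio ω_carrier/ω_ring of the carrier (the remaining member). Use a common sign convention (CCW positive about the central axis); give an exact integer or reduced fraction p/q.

N_ring = 12 + 2·21 = 54
12(ω_s−ω_c) = −54(ω_r−ω_c),  ω_s=0, ω_r=1
12(0−ω_c) = −54(1−ω_c)  ⇒  66ω_c = 54  ⇒  ω_c = 9/11
ω_c/ω_r = 9/11

9/11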